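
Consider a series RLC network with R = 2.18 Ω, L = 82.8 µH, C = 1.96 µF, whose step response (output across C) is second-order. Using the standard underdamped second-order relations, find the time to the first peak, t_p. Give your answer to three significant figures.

For a series RLC circuit (capacitor voltage as output), ω_n = 1/√(LC) = 1/√(82.8 µH · 1.96 µF) = 78500 rad/s.
ζ = (R/2)·√(C/L) = (2.18/2)·√(1.96 µF/82.8 µH) = 0.168.
The damped frequency ω_d = ω_n√(1−ζ²) = 77400 rad/s. t_p = π/ω_d = 0.0000406 s.

t_p ≈ 0.0000406 s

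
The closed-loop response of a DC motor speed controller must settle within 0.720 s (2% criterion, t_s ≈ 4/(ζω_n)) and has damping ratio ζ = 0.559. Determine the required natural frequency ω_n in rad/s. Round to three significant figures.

Rearranging t_s ≈ 4/(ζω_n) gives ω_n = 4/(ζ·t_s) = 4/(0.559 × 0.720) = 9.94 rad/s.

ω_n ≈ 9.94 rad/s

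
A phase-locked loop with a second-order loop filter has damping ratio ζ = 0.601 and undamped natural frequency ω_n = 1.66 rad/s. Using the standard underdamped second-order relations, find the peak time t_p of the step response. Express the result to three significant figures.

The damped frequency is ω_d = ω_n√(1−ζ²) = 1.66·√(1−0.361) = 1.33 rad/s.
Peak time t_p = π/ω_d = π/1.33 = 2.37 s.

t_p ≈ 2.37 s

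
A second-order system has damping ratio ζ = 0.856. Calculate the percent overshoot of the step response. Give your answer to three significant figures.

For an underdamped second-order system, %OS = 100·exp(−πζ/√(1−ζ²)).
πζ/√(1−ζ²) = π·0.856/√(1−0.733) = 5.202, so %OS = 100·e^(−5.202) = 0.551%.

%OS ≈ 0.551%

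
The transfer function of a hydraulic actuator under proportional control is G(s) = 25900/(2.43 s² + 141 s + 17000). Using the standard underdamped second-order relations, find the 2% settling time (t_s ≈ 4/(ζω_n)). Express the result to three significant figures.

t_s ≈ 0.138 s

Dividing through by 2.43: denominator becomes s² + 58.02 s + 6996.
So ω_n = √6996 = 83.6 rad/s and ζ = 58.02/(2·83.6) = 0.347.
t_s ≈ 4/(ζω_n) = 0.138 s.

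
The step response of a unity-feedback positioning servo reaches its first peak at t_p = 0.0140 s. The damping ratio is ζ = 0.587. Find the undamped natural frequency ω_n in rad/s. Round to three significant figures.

Peak time t_p = π/ω_d, so ω_d = π/t_p = π/0.0140 = 224 rad/s.
ω_n = ω_d/√(1−ζ²) = 224/√0.655 = 277 rad/s.

ω_n ≈ 277 rad/s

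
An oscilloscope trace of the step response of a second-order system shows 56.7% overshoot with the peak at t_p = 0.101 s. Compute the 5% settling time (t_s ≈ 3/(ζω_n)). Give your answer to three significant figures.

t_s ≈ 0.534 s

From the overshoot, ζ = −ln(OS)/√(π²+ln²(OS)) = 0.178.
From t_p = π/ω_d, ω_d = π/0.101 = 31.1 rad/s, so ω_n = ω_d/√(1−ζ²) = 31.6 rad/s.
t_s ≈ 3/(ζω_n) = 3/(0.178·31.6) = 0.534 s.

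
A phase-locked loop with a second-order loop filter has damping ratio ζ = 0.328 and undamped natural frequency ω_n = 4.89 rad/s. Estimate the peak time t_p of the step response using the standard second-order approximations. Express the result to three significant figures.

The damped frequency is ω_d = ω_n√(1−ζ²) = 4.89·√(1−0.108) = 4.62 rad/s.
Peak time t_p = π/ω_d = π/4.62 = 0.680 s.

t_p ≈ 0.680 s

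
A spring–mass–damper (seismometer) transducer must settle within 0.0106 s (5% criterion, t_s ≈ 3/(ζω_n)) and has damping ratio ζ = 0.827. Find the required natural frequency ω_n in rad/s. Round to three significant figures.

Rearranging t_s ≈ 3/(ζω_n) gives ω_n = 3/(ζ·t_s) = 3/(0.827 × 0.0106) = 342 rad/s.

ω_n ≈ 342 rad/s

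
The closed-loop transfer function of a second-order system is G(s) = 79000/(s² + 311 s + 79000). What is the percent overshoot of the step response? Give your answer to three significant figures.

Comparing the denominator to s² + 2ζω_n s + ω_n²: ω_n = √79000 = 281 rad/s, and 2ζω_n = 311 so ζ = 311/(2·281) = 0.553.
%OS = 100·exp(−πζ/√(1−ζ²)) = 12.4%.

%OS ≈ 12.4%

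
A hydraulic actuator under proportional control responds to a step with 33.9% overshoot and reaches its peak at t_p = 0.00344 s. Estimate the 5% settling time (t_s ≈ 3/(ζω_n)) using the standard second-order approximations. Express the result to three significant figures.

t_s ≈ 0.00954 s

The overshoot fixes ζ = −ln(OS)/√(π²+ln²(OS)) = 0.326.
t_p = π/ω_d ⇒ ω_d = 913 rad/s; then ω_n = ω_d/√(1−ζ²) = 966 rad/s.
t_s ≈ 3/(ζω_n) = 3/(0.326·966) = 0.00954 s.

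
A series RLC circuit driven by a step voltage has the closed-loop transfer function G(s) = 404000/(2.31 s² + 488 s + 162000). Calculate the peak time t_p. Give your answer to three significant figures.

Dividing through by 2.31: denominator becomes s² + 211.3 s + 70130.
So ω_n = √70130 = 265 rad/s and ζ = 211.3/(2·265) = 0.399.
The damped frequency ω_d = ω_n√(1−ζ²) = 243 rad/s. t_p = π/ω_d = 0.0129 s.

t_p ≈ 0.0129 s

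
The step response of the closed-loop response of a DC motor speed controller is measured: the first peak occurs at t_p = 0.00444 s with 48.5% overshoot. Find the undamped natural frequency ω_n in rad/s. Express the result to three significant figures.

The overshoot fixes ζ = −ln(OS)/√(π²+ln²(OS)) = 0.224.
From t_p = π/ω_d, ω_d = π/0.00444 = 708 rad/s, so ω_n = ω_d/√(1−ζ²) = 726 rad/s.

ω_n ≈ 726 rad/s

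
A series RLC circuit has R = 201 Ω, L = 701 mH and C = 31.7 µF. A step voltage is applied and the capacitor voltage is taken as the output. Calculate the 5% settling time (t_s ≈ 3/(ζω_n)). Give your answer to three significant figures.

t_s ≈ 0.0209 s

For a series RLC circuit (capacitor voltage as output), ω_n = 1/√(LC) = 1/√(701 mH · 31.7 µF) = 212 rad/s.
ζ = (R/2)·√(C/L) = (201/2)·√(31.7 µF/701 mH) = 0.676.
t_s ≈ 3/(ζω_n) = 0.0209 s.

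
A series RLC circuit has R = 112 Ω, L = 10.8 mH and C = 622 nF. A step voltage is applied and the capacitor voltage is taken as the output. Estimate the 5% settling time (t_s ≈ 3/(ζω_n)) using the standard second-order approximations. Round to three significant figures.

For a series RLC circuit (capacitor voltage as output), ω_n = 1/√(LC) = 1/√(10.8 mH · 622 nF) = 12200 rad/s.
ζ = (R/2)·√(C/L) = (112/2)·√(622 nF/10.8 mH) = 0.425.
t_s ≈ 3/(ζω_n) = 0.000579 s.

t_s ≈ 0.000579 s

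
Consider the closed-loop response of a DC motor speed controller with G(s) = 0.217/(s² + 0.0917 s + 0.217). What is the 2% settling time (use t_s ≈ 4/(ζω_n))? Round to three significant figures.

t_s ≈ 87.2 s

ω_n = √0.217 = 0.466 rad/s; ζ = 0.0917/(2·0.466) = 0.0984.
t_s ≈ 4/(ζω_n) = 4/(0.0984·0.466) = 87.2 s.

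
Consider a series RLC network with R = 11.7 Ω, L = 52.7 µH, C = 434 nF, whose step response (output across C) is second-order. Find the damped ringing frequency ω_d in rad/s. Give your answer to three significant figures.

ω_d ≈ 177000 rad/s

For a series RLC circuit (capacitor voltage as output), ω_n = 1/√(LC) = 1/√(52.7 µH · 434 nF) = 209000 rad/s.
ζ = (R/2)·√(C/L) = (11.7/2)·√(434 nF/52.7 µH) = 0.531.
The damped frequency ω_d = ω_n√(1−ζ²) = 177000 rad/s.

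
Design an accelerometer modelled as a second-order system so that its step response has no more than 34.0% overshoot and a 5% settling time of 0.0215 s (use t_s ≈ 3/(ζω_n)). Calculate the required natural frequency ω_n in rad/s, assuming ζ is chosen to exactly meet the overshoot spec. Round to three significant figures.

ω_n ≈ 430 rad/s

ζ = −ln(OS)/√(π² + (ln OS)²). With OS = 0.340, ln OS = −1.079 and ζ = 1.079/3.322 = 0.325.
From t_s ≈ 3/(ζω_n): ω_n = 3/(ζ·t_s) = 3/(0.325·0.0215) = 430 rad/s.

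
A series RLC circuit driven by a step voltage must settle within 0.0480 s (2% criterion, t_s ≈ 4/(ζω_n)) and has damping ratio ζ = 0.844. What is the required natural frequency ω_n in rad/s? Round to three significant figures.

ω_n ≈ 98.7 rad/s

Rearranging t_s ≈ 4/(ζω_n) gives ω_n = 4/(ζ·t_s) = 4/(0.844 × 0.0480) = 98.7 rad/s.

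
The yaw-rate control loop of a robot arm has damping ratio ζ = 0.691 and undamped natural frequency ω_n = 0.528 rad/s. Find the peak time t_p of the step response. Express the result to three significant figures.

t_p ≈ 8.23 s

The damped frequency is ω_d = ω_n√(1−ζ²) = 0.528·√(1−0.477) = 0.382 rad/s.
Peak time t_p = π/ω_d = π/0.382 = 8.23 s.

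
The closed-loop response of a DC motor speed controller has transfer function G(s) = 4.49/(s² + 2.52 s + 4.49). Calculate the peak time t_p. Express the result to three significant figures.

t_p ≈ 1.84 s

Matching coefficients with s² + 2ζω_n s + ω_n² gives ω_n² = 4.49 ⇒ ω_n = 2.12 rad/s, and ζ = 2.52/(2ω_n) = 0.595.
ω_d = 2.12·√(1 − 0.595²) = 1.70 rad/s. Then t_p = π/ω_d = 1.84 s.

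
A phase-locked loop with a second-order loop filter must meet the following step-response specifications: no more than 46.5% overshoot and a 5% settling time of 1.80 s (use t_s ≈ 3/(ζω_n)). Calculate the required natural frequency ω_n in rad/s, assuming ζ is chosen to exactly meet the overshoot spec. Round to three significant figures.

From %OS = 100·exp(−πζ/√(1−ζ²)), invert to get ζ = −ln(OS)/√(π² + ln²(OS)) with OS = 0.465.
−ln 0.465 = 0.7657, so ζ = 0.7657/√(π² + 0.5863) = 0.237.
Then ω_n = 3/(ζ t_s) = 3/(0.237 × 1.80) = 7.04 rad/s.

ω_n ≈ 7.04 rad/s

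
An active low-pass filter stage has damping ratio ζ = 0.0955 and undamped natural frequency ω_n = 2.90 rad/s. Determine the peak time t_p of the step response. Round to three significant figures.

The damped frequency is ω_d = ω_n√(1−ζ²) = 2.90·√(1−0.00912) = 2.89 rad/s.
Peak time t_p = π/ω_d = π/2.89 = 1.09 s.

t_p ≈ 1.09 s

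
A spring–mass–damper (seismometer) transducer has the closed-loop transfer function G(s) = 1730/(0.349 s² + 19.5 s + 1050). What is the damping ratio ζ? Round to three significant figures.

ζ ≈ 0.509

Dividing through by 0.349: denominator becomes s² + 55.87 s + 3009.
So ω_n = √3009 = 54.9 rad/s and ζ = 55.87/(2·54.9) = 0.509.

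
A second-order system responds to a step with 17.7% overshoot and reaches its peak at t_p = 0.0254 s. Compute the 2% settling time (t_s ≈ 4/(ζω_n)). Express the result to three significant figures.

t_s ≈ 0.0587 s

ζ from %OS: ζ = |ln 0.177|/√(π²+ln²0.177) = 0.483.
From t_p = π/ω_d, ω_d = π/0.0254 = 124 rad/s, so ω_n = ω_d/√(1−ζ²) = 141 rad/s.
t_s ≈ 4/(ζω_n) = 4/(0.483·141) = 0.0587 s.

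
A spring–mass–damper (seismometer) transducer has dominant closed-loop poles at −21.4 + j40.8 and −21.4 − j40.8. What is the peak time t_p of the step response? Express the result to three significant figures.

t_p = π/ω_d with ω_d = 40.8 (the imaginary part), so t_p = 0.0770 s.

t_p ≈ 0.0770 s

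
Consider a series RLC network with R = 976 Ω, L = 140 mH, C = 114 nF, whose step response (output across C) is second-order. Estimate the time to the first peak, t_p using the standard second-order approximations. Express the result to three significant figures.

For a series RLC circuit (capacitor voltage as output), ω_n = 1/√(LC) = 1/√(140 mH · 114 nF) = 7920 rad/s.
ζ = (R/2)·√(C/L) = (976/2)·√(114 nF/140 mH) = 0.440.
The damped frequency ω_d = ω_n√(1−ζ²) = 7110 rad/s. t_p = π/ω_d = 0.000442 s.

t_p ≈ 0.000442 s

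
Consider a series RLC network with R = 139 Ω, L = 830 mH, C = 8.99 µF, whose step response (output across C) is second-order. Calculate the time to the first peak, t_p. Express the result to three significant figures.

For a series RLC circuit (capacitor voltage as output), ω_n = 1/√(LC) = 1/√(830 mH · 8.99 µF) = 366 rad/s.
ζ = (R/2)·√(C/L) = (139/2)·√(8.99 µF/830 mH) = 0.229.
ω_d = ω_n√(1−ζ²) = 356 rad/s. t_p = π/ω_d = 0.00882 s.

t_p ≈ 0.00882 s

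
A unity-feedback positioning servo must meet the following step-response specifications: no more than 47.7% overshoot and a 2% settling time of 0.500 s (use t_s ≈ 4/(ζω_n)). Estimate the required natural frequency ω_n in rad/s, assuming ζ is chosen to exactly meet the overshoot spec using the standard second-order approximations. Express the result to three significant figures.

From %OS = 100·exp(−πζ/√(1−ζ²)), invert to get ζ = −ln(OS)/√(π² + ln²(OS)) with OS = 0.477.
−ln 0.477 = 0.7402, so ζ = 0.7402/√(π² + 0.5480) = 0.229.
From t_s ≈ 4/(ζω_n): ω_n = 4/(ζ·t_s) = 4/(0.229·0.500) = 34.9 rad/s.

ω_n ≈ 34.9 rad/s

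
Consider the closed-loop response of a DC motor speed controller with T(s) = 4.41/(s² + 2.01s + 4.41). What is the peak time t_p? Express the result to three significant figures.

t_p ≈ 1.70 s

Comparing the denominator to s² + 2ζω_n s + ω_n²: ω_n = √4.41 = 2.10 rad/s, and 2ζω_n = 2.01 so ζ = 2.01/(2·2.10) = 0.479.
ω_d = ω_n√(1−ζ²) = 1.84 rad/s. Then t_p = π/ω_d = 1.70 s.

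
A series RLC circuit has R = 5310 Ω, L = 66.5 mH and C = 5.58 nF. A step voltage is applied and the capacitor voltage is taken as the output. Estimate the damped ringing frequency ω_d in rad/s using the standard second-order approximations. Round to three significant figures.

ω_d ≈ 33200 rad/s

For a series RLC circuit (capacitor voltage as output), ω_n = 1/√(LC) = 1/√(66.5 mH · 5.58 nF) = 51900 rad/s.
ζ = (R/2)·√(C/L) = (5310/2)·√(5.58 nF/66.5 mH) = 0.769.
ω_d = 51900·√(1 − 0.769²) = 33200 rad/s.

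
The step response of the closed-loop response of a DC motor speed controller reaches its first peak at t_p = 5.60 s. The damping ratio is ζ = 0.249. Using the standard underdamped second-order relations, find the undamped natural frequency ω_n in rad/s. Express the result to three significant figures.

Peak time t_p = π/ω_d, so ω_d = π/t_p = π/5.60 = 0.561 rad/s.
ω_n = ω_d/√(1−ζ²) = 0.561/√0.938 = 0.579 rad/s.

ω_n ≈ 0.579 rad/s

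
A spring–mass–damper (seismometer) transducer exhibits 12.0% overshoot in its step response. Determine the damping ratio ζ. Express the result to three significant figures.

From %OS = 100·exp(−πζ/√(1−ζ²)), invert to get ζ = −ln(OS)/√(π² + ln²(OS)) with OS = 0.120.
−ln 0.120 = 2.120, so ζ = 2.120/√(π² + 4.496) = 0.559.

ζ ≈ 0.559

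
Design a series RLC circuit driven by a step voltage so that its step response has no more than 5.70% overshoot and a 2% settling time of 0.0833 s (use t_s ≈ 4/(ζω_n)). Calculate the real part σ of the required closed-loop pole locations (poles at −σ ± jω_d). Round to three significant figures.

The settling-time spec alone fixes σ = ζω_n = 4/t_s = 4/0.0833 = 48.0.
(Overshoot then fixes ζ = 0.674 and hence ω_d = σ·√(1−ζ²)/ζ = 52.7 rad/s.)

σ ≈ 48.0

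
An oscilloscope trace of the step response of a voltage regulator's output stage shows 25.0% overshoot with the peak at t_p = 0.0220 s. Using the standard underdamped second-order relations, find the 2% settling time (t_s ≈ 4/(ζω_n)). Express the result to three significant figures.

t_s ≈ 0.0635 s

The overshoot fixes ζ = −ln(OS)/√(π²+ln²(OS)) = 0.404.
t_p = π/ω_d ⇒ ω_d = 143 rad/s; then ω_n = ω_d/√(1−ζ²) = 156 rad/s.
t_s ≈ 4/(ζω_n) = 4/(0.404·156) = 0.0635 s.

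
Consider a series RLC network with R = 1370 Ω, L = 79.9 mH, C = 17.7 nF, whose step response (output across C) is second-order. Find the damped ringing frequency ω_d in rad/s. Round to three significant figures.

ω_d ≈ 25200 rad/s

For a series RLC circuit (capacitor voltage as output), ω_n = 1/√(LC) = 1/√(79.9 mH · 17.7 nF) = 26600 rad/s.
ζ = (R/2)·√(C/L) = (1370/2)·√(17.7 nF/79.9 mH) = 0.322.
ω_d = ω_n√(1−ζ²) = 25200 rad/s.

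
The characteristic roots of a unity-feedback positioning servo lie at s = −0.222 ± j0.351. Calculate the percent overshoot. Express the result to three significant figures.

|pole| = ω_n = √(0.222² + 0.351²) = 0.415 rad/s; ζ = cos θ = σ/ω_n = 0.535.
Overshoot: exp(−π·0.535/√(1−0.535²)) = 0.137, i.e. 13.7%.

%OS ≈ 13.7%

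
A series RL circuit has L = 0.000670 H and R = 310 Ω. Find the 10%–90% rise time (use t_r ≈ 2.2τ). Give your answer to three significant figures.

τ = L/R = 0.000670/310 = 0.00000216 s.
t_r ≈ 2.2τ = 0.00000475 s.

t_r ≈ 0.00000475 s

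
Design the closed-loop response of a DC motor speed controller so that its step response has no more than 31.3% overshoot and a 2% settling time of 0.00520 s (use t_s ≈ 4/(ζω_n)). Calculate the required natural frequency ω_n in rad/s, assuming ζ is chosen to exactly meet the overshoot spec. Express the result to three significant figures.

ζ = −ln(OS)/√(π² + (ln OS)²). With OS = 0.313, ln OS = −1.162 and ζ = 1.162/3.349 = 0.347.
Then ω_n = 4/(ζ t_s) = 4/(0.347 × 0.00520) = 2220 rad/s.

ω_n ≈ 2220 rad/s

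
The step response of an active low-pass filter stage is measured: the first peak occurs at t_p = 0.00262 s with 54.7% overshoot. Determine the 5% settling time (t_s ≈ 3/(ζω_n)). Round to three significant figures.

The overshoot fixes ζ = −ln(OS)/√(π²+ln²(OS)) = 0.189.
t_p = π/ω_d ⇒ ω_d = 1200 rad/s; then ω_n = ω_d/√(1−ζ²) = 1220 rad/s.
t_s ≈ 3/(ζω_n) = 3/(0.189·1220) = 0.0130 s.

t_s ≈ 0.0130 s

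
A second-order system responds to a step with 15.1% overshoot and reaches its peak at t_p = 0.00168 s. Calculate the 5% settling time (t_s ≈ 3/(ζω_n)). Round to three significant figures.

t_s ≈ 0.00267 s

From the overshoot, ζ = −ln(OS)/√(π²+ln²(OS)) = 0.516.
From t_p = π/ω_d, ω_d = π/0.00168 = 1870 rad/s, so ω_n = ω_d/√(1−ζ²) = 2180 rad/s.
t_s ≈ 3/(ζω_n) = 3/(0.516·2180) = 0.00267 s.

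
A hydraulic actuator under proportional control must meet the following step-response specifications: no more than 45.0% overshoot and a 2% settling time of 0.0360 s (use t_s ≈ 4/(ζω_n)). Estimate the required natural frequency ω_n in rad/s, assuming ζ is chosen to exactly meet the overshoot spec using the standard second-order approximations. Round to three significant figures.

Inverting the overshoot relation: ζ = |ln 0.450|/√(π² + ln²0.450) = 0.246.
Then ω_n = 4/(ζ t_s) = 4/(0.246 × 0.0360) = 451 rad/s.

ω_n ≈ 451 rad/s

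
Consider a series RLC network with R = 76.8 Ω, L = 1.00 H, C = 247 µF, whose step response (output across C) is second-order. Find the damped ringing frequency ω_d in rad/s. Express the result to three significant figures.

For a series RLC circuit (capacitor voltage as output), ω_n = 1/√(LC) = 1/√(1.00 H · 247 µF) = 63.6 rad/s.
ζ = (R/2)·√(C/L) = (76.8/2)·√(247 µF/1.00 H) = 0.604.
ω_d = 63.6·√(1 − 0.604²) = 50.7 rad/s.

ω_d ≈ 50.7 rad/s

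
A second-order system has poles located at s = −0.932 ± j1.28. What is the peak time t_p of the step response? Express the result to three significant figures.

t_p ≈ 2.45 s

t_p = π/ω_d with ω_d = 1.28 (the imaginary part), so t_p = 2.45 s.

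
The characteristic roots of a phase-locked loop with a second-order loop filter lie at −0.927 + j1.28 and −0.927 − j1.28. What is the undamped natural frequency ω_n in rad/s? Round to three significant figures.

ω_n ≈ 1.58 rad/s

|pole| = ω_n = √(0.927² + 1.28²) = 1.58 rad/s; ζ = cos θ = σ/ω_n = 0.587.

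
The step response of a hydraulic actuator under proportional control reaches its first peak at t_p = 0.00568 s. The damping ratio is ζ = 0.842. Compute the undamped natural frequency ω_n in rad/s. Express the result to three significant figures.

Peak time t_p = π/ω_d, so ω_d = π/t_p = π/0.00568 = 553 rad/s.
ω_n = ω_d/√(1−ζ²) = 553/√0.291 = 1030 rad/s.

ω_n ≈ 1030 rad/s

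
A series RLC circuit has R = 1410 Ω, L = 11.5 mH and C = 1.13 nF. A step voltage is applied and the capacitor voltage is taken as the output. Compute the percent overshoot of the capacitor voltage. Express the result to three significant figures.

%OS ≈ 49.1%

For a series RLC circuit (capacitor voltage as output), ω_n = 1/√(LC) = 1/√(11.5 mH · 1.13 nF) = 277000 rad/s.
ζ = (R/2)·√(C/L) = (1410/2)·√(1.13 nF/11.5 mH) = 0.221.
Overshoot: exp(−π·0.221/√(1−0.221²)) = 0.491, i.e. 49.1%.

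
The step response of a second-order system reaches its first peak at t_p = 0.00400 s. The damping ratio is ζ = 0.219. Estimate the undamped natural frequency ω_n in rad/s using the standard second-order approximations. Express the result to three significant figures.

ω_n ≈ 805 rad/s

Peak time t_p = π/ω_d, so ω_d = π/t_p = π/0.00400 = 785 rad/s.
ω_n = ω_d/√(1−ζ²) = 785/√0.952 = 805 rad/s.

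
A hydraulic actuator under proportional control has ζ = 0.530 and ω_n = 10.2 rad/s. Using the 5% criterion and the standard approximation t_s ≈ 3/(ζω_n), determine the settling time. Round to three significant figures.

t_s ≈ 0.555 s

t_s ≈ 3/(ζω_n) = 3/(0.530 × 10.2) = 0.555 s.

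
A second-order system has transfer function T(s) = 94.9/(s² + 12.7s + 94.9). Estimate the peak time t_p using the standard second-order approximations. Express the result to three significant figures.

t_p ≈ 0.425 s

ω_n = √94.9 = 9.74 rad/s; ζ = 12.7/(2·9.74) = 0.652.
The damped frequency ω_d = ω_n√(1−ζ²) = 7.39 rad/s. Then t_p = π/ω_d = 0.425 s.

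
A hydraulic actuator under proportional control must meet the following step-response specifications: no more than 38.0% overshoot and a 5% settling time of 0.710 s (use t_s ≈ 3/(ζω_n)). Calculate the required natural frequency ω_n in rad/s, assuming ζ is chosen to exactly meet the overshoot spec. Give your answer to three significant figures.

From %OS = 100·exp(−πζ/√(1−ζ²)), invert to get ζ = −ln(OS)/√(π² + ln²(OS)) with OS = 0.380.
−ln 0.380 = 0.9676, so ζ = 0.9676/√(π² + 0.9362) = 0.294.
Then ω_n = 3/(ζ t_s) = 3/(0.294 × 0.710) = 14.4 rad/s.

ω_n ≈ 14.4 rad/s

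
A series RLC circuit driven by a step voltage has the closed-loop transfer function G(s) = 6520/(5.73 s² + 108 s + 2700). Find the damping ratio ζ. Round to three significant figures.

ζ ≈ 0.434

Dividing through by 5.73: denominator becomes s² + 18.85 s + 471.2.
So ω_n = √471.2 = 21.7 rad/s and ζ = 18.85/(2·21.7) = 0.434.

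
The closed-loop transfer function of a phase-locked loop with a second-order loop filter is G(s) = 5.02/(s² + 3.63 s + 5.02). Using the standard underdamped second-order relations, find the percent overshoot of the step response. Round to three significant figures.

%OS ≈ 1.30%

ω_n = √5.02 = 2.24 rad/s; ζ = 3.63/(2·2.24) = 0.810.
Overshoot: exp(−π·0.810/√(1−0.810²)) = 0.0130, i.e. 1.30%.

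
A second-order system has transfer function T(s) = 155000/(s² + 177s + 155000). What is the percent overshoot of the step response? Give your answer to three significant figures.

Matching coefficients with s² + 2ζω_n s + ω_n² gives ω_n² = 155000 ⇒ ω_n = 394 rad/s, and ζ = 177/(2ω_n) = 0.225.
%OS = 100·exp(−πζ/√(1−ζ²)) = 48.4%.

%OS ≈ 48.4%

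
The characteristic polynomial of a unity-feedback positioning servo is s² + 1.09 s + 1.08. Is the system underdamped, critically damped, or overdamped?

a² − 4b = 1.09² − 4·1.08 < 0 (complex roots); the system is underdamped.

underdamped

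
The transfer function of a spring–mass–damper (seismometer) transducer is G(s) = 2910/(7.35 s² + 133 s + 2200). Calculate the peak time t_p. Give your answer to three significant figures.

t_p ≈ 0.213 s

Dividing through by 7.35: denominator becomes s² + 18.10 s + 299.3.
So ω_n = √299.3 = 17.3 rad/s and ζ = 18.10/(2·17.3) = 0.523.
ω_d = 17.3·√(1 − 0.523²) = 14.7 rad/s. t_p = π/ω_d = 0.213 s.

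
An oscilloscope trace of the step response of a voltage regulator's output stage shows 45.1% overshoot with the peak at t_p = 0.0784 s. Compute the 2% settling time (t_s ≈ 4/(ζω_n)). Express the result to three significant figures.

From the overshoot, ζ = −ln(OS)/√(π²+ln²(OS)) = 0.246.
t_p = π/ω_d ⇒ ω_d = 40.1 rad/s; then ω_n = ω_d/√(1−ζ²) = 41.3 rad/s.
t_s ≈ 4/(ζω_n) = 4/(0.246·41.3) = 0.394 s.

t_s ≈ 0.394 s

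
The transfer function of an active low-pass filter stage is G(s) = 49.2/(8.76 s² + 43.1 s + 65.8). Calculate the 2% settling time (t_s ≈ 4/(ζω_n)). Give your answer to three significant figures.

Dividing through by 8.76: denominator becomes s² + 4.920 s + 7.511.
So ω_n = √7.511 = 2.74 rad/s and ζ = 4.920/(2·2.74) = 0.898.
t_s ≈ 4/(ζω_n) = 1.63 s.

t_s ≈ 1.63 s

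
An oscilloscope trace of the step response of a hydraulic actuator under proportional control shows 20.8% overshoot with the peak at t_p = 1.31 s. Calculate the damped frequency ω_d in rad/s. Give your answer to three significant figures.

t_p = π/ω_d, so ω_d = π/1.31 = 2.40 rad/s.

ω_d ≈ 2.40 rad/s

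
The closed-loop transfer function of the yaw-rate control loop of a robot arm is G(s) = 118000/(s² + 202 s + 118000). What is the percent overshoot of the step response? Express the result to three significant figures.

%OS ≈ 38.0%

Comparing the denominator to s² + 2ζω_n s + ω_n²: ω_n = √118000 = 344 rad/s, and 2ζω_n = 202 so ζ = 202/(2·344) = 0.294.
%OS = 100·exp(−πζ/√(1−ζ²)) = 38.0%.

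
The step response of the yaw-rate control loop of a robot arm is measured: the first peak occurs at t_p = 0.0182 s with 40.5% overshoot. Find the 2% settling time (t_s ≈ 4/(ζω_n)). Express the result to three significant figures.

t_s ≈ 0.0805 s

From the overshoot, ζ = −ln(OS)/√(π²+ln²(OS)) = 0.276.
From t_p = π/ω_d, ω_d = π/0.0182 = 173 rad/s, so ω_n = ω_d/√(1−ζ²) = 180 rad/s.
t_s ≈ 4/(ζω_n) = 4/(0.276·180) = 0.0805 s.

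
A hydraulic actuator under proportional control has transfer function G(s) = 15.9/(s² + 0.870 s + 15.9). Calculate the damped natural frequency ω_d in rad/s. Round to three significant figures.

Matching coefficients with s² + 2ζω_n s + ω_n² gives ω_n² = 15.9 ⇒ ω_n = 3.99 rad/s, and ζ = 0.870/(2ω_n) = 0.109.
The damped frequency ω_d = ω_n√(1−ζ²) = 3.96 rad/s.

ω_d ≈ 3.96 rad/s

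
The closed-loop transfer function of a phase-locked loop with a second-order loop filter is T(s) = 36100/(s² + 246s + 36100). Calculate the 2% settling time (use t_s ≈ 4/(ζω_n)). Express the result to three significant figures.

t_s ≈ 0.0325 s

Comparing the denominator to s² + 2ζω_n s + ω_n²: ω_n = √36100 = 190 rad/s, and 2ζω_n = 246 so ζ = 246/(2·190) = 0.647.
t_s ≈ 4/(ζω_n) = 4/(0.647·190) = 0.0325 s.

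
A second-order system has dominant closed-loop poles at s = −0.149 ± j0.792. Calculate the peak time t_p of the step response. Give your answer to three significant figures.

t_p = π/ω_d with ω_d = 0.792 (the imaginary part), so t_p = 3.97 s.

t_p ≈ 3.97 s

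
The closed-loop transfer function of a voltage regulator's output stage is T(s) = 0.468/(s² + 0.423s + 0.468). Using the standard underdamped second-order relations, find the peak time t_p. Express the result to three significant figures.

ω_n = √0.468 = 0.684 rad/s; ζ = 0.423/(2·0.684) = 0.309.
The damped frequency ω_d = ω_n√(1−ζ²) = 0.651 rad/s. Then t_p = π/ω_d = 4.83 s.

t_p ≈ 4.83 s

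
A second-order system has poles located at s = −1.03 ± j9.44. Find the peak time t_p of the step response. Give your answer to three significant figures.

t_p ≈ 0.333 s

t_p = π/ω_d with ω_d = 9.44 (the imaginary part), so t_p = 0.333 s.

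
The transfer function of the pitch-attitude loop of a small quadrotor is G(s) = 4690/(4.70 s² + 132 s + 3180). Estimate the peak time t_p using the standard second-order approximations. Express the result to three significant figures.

t_p ≈ 0.143 s

Dividing through by 4.70: denominator becomes s² + 28.09 s + 676.6.
So ω_n = √676.6 = 26.0 rad/s and ζ = 28.09/(2·26.0) = 0.540.
ω_d = ω_n√(1−ζ²) = 21.9 rad/s. t_p = π/ω_d = 0.143 s.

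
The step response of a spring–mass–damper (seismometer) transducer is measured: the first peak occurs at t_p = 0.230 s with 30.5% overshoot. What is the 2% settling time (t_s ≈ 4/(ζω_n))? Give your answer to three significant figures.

From the overshoot, ζ = −ln(OS)/√(π²+ln²(OS)) = 0.354.
From t_p = π/ω_d, ω_d = π/0.230 = 13.7 rad/s, so ω_n = ω_d/√(1−ζ²) = 14.6 rad/s.
t_s ≈ 4/(ζω_n) = 4/(0.354·14.6) = 0.775 s.

t_s ≈ 0.775 s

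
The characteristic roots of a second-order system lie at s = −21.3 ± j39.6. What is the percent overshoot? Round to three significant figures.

%OS ≈ 18.5%

The poles are at −σ ± jω_d with σ = 21.3 and ω_d = 39.6, so ω_n = √(σ²+ω_d²) = 45.0 rad/s and ζ = σ/ω_n = 0.474.
%OS = 100 e^{−πζ/√(1−ζ²)} with ζ = 0.474 gives 18.5%.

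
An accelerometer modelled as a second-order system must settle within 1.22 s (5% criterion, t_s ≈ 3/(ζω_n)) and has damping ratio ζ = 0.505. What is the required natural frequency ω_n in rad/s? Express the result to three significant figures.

ω_n ≈ 4.87 rad/s

Rearranging t_s ≈ 3/(ζω_n) gives ω_n = 3/(ζ·t_s) = 3/(0.505 × 1.22) = 4.87 rad/s.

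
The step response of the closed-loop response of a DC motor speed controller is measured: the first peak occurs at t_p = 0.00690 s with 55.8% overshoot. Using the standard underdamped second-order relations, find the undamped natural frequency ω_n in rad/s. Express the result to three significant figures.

ω_n ≈ 463 rad/s

ζ from %OS: ζ = |ln 0.558|/√(π²+ln²0.558) = 0.183.
t_p = π/ω_d ⇒ ω_d = 455 rad/s; then ω_n = ω_d/√(1−ζ²) = 463 rad/s.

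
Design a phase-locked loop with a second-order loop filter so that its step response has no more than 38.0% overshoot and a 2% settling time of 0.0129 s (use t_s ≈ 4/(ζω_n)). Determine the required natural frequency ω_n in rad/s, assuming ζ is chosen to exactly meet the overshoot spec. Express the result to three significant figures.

ω_n ≈ 1050 rad/s

Inverting the overshoot relation: ζ = |ln 0.380|/√(π² + ln²0.380) = 0.294.
Then ω_n = 4/(ζ t_s) = 4/(0.294 × 0.0129) = 1050 rad/s.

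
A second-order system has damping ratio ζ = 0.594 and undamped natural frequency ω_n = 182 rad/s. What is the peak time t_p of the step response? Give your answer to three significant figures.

The damped frequency is ω_d = ω_n√(1−ζ²) = 182·√(1−0.353) = 146 rad/s.
Peak time t_p = π/ω_d = π/146 = 0.0215 s.

t_p ≈ 0.0215 s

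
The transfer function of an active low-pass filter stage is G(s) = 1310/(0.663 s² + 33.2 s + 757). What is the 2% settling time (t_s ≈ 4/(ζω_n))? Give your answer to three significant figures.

Dividing through by 0.663: denominator becomes s² + 50.08 s + 1142.
So ω_n = √1142 = 33.8 rad/s and ζ = 50.08/(2·33.8) = 0.741.
t_s ≈ 4/(ζω_n) = 0.160 s.

t_s ≈ 0.160 s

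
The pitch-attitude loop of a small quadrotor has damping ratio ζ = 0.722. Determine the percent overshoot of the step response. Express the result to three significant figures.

%OS ≈ 3.77%

For an underdamped second-order system, %OS = 100·exp(−πζ/√(1−ζ²)).
πζ/√(1−ζ²) = π·0.722/√(1−0.521) = 3.278, so %OS = 100·e^(−3.278) = 3.77%.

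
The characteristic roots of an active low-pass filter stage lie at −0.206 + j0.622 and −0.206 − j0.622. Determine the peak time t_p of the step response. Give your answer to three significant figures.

t_p ≈ 5.05 s

t_p = π/ω_d with ω_d = 0.622 (the imaginary part), so t_p = 5.05 s.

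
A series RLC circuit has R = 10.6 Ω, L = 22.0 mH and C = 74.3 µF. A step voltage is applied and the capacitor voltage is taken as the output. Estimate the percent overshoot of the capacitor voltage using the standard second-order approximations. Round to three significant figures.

For a series RLC circuit (capacitor voltage as output), ω_n = 1/√(LC) = 1/√(22.0 mH · 74.3 µF) = 782 rad/s.
ζ = (R/2)·√(C/L) = (10.6/2)·√(74.3 µF/22.0 mH) = 0.308.
%OS = 100 e^{−πζ/√(1−ζ²)} with ζ = 0.308 gives 36.2%.

%OS ≈ 36.2%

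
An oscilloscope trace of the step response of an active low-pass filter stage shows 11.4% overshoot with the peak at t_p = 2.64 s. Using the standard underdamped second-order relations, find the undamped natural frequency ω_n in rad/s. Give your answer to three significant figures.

From the overshoot, ζ = −ln(OS)/√(π²+ln²(OS)) = 0.569.
t_p = π/ω_d ⇒ ω_d = 1.19 rad/s; then ω_n = ω_d/√(1−ζ²) = 1.45 rad/s.

ω_n ≈ 1.45 rad/s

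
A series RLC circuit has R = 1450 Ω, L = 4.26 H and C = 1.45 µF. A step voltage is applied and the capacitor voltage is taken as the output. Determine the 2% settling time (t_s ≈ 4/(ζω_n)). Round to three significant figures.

t_s ≈ 0.0235 s

For a series RLC circuit (capacitor voltage as output), ω_n = 1/√(LC) = 1/√(4.26 H · 1.45 µF) = 402 rad/s.
ζ = (R/2)·√(C/L) = (1450/2)·√(1.45 µF/4.26 H) = 0.423.
t_s ≈ 4/(ζω_n) = 0.0235 s.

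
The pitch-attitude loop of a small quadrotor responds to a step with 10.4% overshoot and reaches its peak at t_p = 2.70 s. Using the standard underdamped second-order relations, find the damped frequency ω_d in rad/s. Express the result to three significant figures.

ω_d ≈ 1.16 rad/s

t_p = π/ω_d, so ω_d = π/2.70 = 1.16 rad/s.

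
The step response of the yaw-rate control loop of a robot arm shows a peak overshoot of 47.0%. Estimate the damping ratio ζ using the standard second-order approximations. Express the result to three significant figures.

Inverting the overshoot relation: ζ = |ln 0.470|/√(π² + ln²0.470) = 0.234.

ζ ≈ 0.234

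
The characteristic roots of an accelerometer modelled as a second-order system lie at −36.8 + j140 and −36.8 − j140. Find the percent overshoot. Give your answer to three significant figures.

|pole| = ω_n = √(36.8² + 140²) = 145 rad/s; ζ = cos θ = σ/ω_n = 0.254.
%OS = 100 e^{−πζ/√(1−ζ²)} with ζ = 0.254 gives 43.8%.

%OS ≈ 43.8%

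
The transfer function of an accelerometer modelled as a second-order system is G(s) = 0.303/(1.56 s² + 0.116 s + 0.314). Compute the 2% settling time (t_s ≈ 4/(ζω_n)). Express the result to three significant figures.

Dividing through by 1.56: denominator becomes s² + 0.07436 s + 0.2013.
So ω_n = √0.2013 = 0.449 rad/s and ζ = 0.07436/(2·0.449) = 0.0829.
t_s ≈ 4/(ζω_n) = 108 s.

t_s ≈ 108 s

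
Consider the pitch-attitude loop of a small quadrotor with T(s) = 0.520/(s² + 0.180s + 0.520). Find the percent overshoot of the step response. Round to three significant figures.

%OS ≈ 67.4%

Matching coefficients with s² + 2ζω_n s + ω_n² gives ω_n² = 0.520 ⇒ ω_n = 0.721 rad/s, and ζ = 0.180/(2ω_n) = 0.125.
Overshoot: exp(−π·0.125/√(1−0.125²)) = 0.674, i.e. 67.4%.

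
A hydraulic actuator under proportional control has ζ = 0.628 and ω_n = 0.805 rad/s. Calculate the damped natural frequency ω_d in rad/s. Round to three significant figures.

ω_d ≈ 0.626 rad/s

ω_d = ω_n√(1−ζ²) = 0.805·√0.606 = 0.626 rad/s.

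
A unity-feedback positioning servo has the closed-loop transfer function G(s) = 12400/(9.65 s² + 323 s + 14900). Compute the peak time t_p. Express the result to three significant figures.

t_p ≈ 0.0884 s

Dividing through by 9.65: denominator becomes s² + 33.47 s + 1544.
So ω_n = √1544 = 39.3 rad/s and ζ = 33.47/(2·39.3) = 0.426.
The damped frequency ω_d = ω_n√(1−ζ²) = 35.6 rad/s. t_p = π/ω_d = 0.0884 s.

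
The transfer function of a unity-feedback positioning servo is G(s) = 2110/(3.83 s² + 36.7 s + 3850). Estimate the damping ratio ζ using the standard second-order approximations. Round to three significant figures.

ζ ≈ 0.151

Dividing through by 3.83: denominator becomes s² + 9.582 s + 1005.
So ω_n = √1005 = 31.7 rad/s and ζ = 9.582/(2·31.7) = 0.151.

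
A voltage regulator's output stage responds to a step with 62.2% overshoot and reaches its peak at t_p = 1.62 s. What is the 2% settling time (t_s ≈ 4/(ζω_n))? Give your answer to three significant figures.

The overshoot fixes ζ = −ln(OS)/√(π²+ln²(OS)) = 0.149.
From t_p = π/ω_d, ω_d = π/1.62 = 1.94 rad/s, so ω_n = ω_d/√(1−ζ²) = 1.96 rad/s.
t_s ≈ 4/(ζω_n) = 4/(0.149·1.96) = 13.6 s.

t_s ≈ 13.6 s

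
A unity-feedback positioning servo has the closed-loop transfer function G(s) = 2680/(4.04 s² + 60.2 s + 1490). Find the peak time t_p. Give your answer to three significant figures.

Dividing through by 4.04: denominator becomes s² + 14.90 s + 368.8.
So ω_n = √368.8 = 19.2 rad/s and ζ = 14.90/(2·19.2) = 0.388.
The damped frequency ω_d = ω_n√(1−ζ²) = 17.7 rad/s. t_p = π/ω_d = 0.177 s.

t_p ≈ 0.177 s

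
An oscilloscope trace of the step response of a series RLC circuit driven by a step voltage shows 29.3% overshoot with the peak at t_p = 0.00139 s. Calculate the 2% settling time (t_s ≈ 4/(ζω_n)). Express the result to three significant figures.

The overshoot fixes ζ = −ln(OS)/√(π²+ln²(OS)) = 0.364.
From t_p = π/ω_d, ω_d = π/0.00139 = 2260 rad/s, so ω_n = ω_d/√(1−ζ²) = 2430 rad/s.
t_s ≈ 4/(ζω_n) = 4/(0.364·2430) = 0.00453 s.

t_s ≈ 0.00453 s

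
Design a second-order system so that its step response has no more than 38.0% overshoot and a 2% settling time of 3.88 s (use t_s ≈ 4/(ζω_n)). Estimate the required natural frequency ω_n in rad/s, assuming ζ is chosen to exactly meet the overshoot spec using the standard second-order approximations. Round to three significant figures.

ω_n ≈ 3.50 rad/s

From %OS = 100·exp(−πζ/√(1−ζ²)), invert to get ζ = −ln(OS)/√(π² + ln²(OS)) with OS = 0.380.
−ln 0.380 = 0.9676, so ζ = 0.9676/√(π² + 0.9362) = 0.294.
From t_s ≈ 4/(ζω_n): ω_n = 4/(ζ·t_s) = 4/(0.294·3.88) = 3.50 rad/s.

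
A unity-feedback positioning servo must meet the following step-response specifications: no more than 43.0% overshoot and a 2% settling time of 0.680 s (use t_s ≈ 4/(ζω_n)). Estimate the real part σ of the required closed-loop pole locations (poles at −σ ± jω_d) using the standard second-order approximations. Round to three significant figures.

The settling-time spec alone fixes σ = ζω_n = 4/t_s = 4/0.680 = 5.88.
(Overshoot then fixes ζ = 0.259 and hence ω_d = σ·√(1−ζ²)/ζ = 21.9 rad/s.)

σ ≈ 5.88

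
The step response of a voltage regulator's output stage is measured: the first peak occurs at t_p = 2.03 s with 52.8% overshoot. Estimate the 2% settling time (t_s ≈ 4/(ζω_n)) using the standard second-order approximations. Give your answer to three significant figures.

From the overshoot, ζ = −ln(OS)/√(π²+ln²(OS)) = 0.199.
t_p = π/ω_d ⇒ ω_d = 1.55 rad/s; then ω_n = ω_d/√(1−ζ²) = 1.58 rad/s.
t_s ≈ 4/(ζω_n) = 4/(0.199·1.58) = 12.7 s.

t_s ≈ 12.7 s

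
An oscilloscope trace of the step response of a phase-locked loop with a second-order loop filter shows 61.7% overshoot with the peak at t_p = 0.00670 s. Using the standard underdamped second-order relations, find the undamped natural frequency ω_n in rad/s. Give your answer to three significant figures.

The overshoot fixes ζ = −ln(OS)/√(π²+ln²(OS)) = 0.152.
From t_p = π/ω_d, ω_d = π/0.00670 = 469 rad/s, so ω_n = ω_d/√(1−ζ²) = 474 rad/s.

ω_n ≈ 474 rad/s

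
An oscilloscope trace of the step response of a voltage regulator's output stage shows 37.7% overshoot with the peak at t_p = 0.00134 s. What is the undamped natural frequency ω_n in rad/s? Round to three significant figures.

ζ from %OS: ζ = |ln 0.377|/√(π²+ln²0.377) = 0.297.
From t_p = π/ω_d, ω_d = π/0.00134 = 2340 rad/s, so ω_n = ω_d/√(1−ζ²) = 2450 rad/s.

ω_n ≈ 2450 rad/s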